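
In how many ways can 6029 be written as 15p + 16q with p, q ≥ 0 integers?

25

gcd(16, 15):
  16 = 1×15 + 1
  15 = 15×1
so gcd(16, 15) = 1.
Back-substitute for Bézout coefficients:
  1 = 16 - 1×15
  ... = 15×(-1) + 16×(1)
Scale by 6029: one solution is (-6029, 6029). Reduce p mod 16: (3, 374).
General: p = 3 + 16t, q = 374 - 15t.
p ≥ 0 ⇒ t ≥ 0; q ≥ 0 ⇒ t ≤ 24. So t ∈ [0, 24]: 25 solutions.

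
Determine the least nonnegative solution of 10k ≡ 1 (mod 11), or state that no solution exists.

10

gcd(11, 10) = 1  (11 = 1*10 + 1, 10 = 10*1).
1 divides 1, so solutions exist.
Back-substituting, 10*(-1) + 11*(1) = 1.
So 10*(-1) ≡ 1 (mod 11); multiply by 1: k ≡ -1 (mod 11).
Smallest nonnegative: k = -1 mod 11 = 10.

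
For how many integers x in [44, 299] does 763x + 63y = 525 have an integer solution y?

28

gcd(763, 63) = 7  (763 = 12*63 + 7, 63 = 9*7).
Back-substituting, 763*(1) + 63*(-12) = 7.
Scale by 75: particular solution (75, -900); reduce x mod 9: (3, -28).
General solution: x = 3 + 9t, y = -28 - 109t for integer t.
44 ≤ 3 + 9t ≤ 299 gives t ∈ [5, 32], which is 28 values.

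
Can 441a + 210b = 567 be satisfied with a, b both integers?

yes

gcd(441, 210) = 21.
21 divides 567, so integer solutions exist.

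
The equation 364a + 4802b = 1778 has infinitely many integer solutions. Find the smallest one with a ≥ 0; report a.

gcd(4802, 364) = 14.
14 divides 1778, so solutions exist.
By Bézout, 364×(66) + 4802×(-5) = 14.
Scale by 1778/14 = 127: (a₀, b₀) = (8382, -635).
General solution: a = 8382 + 343t, b = -635 - 26t for integer t.
a ≥ 0: smallest is 8382 mod 343 = 150 (at t = -24), with b = -11.

150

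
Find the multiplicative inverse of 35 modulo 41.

34

gcd(41, 35) = 1  (41 = 1*35 + 6, 35 = 5*6 + 5, 6 = 1*5 + 1, 5 = 5*1).
Back-substituting, 35*(-7) + 41*(6) = 1.
So 35*-7 ≡ 1 (mod 41), and -7 mod 41 = 34.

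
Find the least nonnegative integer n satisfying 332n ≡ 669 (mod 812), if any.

gcd(812, 332):
  812 = 2·332 + 148
  332 = 2·148 + 36
  148 = 4·36 + 4
  36 = 9·4
so gcd(812, 332) = 4.
4 does not divide 669, so the congruence has no solution.

no solution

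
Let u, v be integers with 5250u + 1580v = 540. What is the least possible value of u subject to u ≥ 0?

94

gcd(5250, 1580):
  5250 = 3×1580 + 510
  1580 = 3×510 + 50
  510 = 10×50 + 10
  50 = 5×10
so gcd(5250, 1580) = 10.
10 divides 540, so solutions exist.
Back-substitute for Bézout coefficients:
  10 = 510 - 10×50
  ... = 5250×(31) + 1580×(-103)
Scale by 540/10 = 54: (u₀, v₀) = (1674, -5562).
General solution: u = 1674 + 158t, v = -5562 - 525t for integer t.
u ≥ 0: smallest is 1674 mod 158 = 94 (at t = -10), with v = -312.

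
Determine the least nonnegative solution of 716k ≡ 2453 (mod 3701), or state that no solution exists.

gcd(3701, 716) = 1  (3701 = 5*716 + 121, 716 = 5*121 + 111, 121 = 1*111 + 10, 111 = 11*10 + 1, 10 = 10*1).
1 divides 2453, so solutions exist.
Back-substituting, 716*(367) + 3701*(-71) = 1.
So 716*(367) ≡ 1 (mod 3701); multiply by 2453: k ≡ 900251 (mod 3701).
Smallest nonnegative: k = 900251 mod 3701 = 908.

908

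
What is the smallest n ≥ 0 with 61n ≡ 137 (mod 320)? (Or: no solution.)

317

gcd(320, 61):
  320 = 5·61 + 15
  61 = 4·15 + 1
  15 = 15·1
so gcd(320, 61) = 1.
1 divides 137, so solutions exist.
Back-substitute for Bézout coefficients:
  1 = 61 - 4·15
  ... = 61·(21) + 320·(-4)
So 61·(21) ≡ 1 (mod 320); multiply by 137: n ≡ 2877 (mod 320).
Smallest nonnegative: n = 2877 mod 320 = 317.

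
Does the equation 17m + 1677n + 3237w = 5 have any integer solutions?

yes

gcd(1677, 17):
  1677 = 98×17 + 11
  17 = 1×11 + 6
  11 = 1×6 + 5
  6 = 1×5 + 1
  5 = 5×1
so gcd(1677, 17) = 1.
gcd(1, 3237) = 1.
1 divides 5, so integer solutions exist.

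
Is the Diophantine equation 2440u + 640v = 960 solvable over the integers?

yes

gcd(2440, 640) = 40  (2440 = 3*640 + 520, 640 = 1*520 + 120, 520 = 4*120 + 40, 120 = 3*40).
40 divides 960, so integer solutions exist.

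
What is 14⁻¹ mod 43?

gcd(43, 14):
  43 = 3*14 + 1
  14 = 14*1
so gcd(43, 14) = 1.
Back-substitute for Bézout coefficients:
  1 = 43 - 3*14
  ... = 14*(-3) + 43*(1)
So 14*-3 ≡ 1 (mod 43), and -3 mod 43 = 40.

40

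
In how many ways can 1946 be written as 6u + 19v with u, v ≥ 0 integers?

17

gcd(19, 6):
  19 = 3·6 + 1
  6 = 6·1
so gcd(19, 6) = 1.
Back-substitute for Bézout coefficients:
  1 = 19 - 3·6
  ... = 6·(-3) + 19·(1)
Scale by 1946: one solution is (-5838, 1946). Reduce u mod 19: (14, 98).
General: u = 14 + 19t, v = 98 - 6t.
u ≥ 0 ⇒ t ≥ 0; v ≥ 0 ⇒ t ≤ 16. So t ∈ [0, 16]: 17 solutions.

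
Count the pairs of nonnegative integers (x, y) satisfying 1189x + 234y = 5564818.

gcd(1189, 234) = 1  (1189 = 5·234 + 19, 234 = 12·19 + 6, 19 = 3·6 + 1, 6 = 6·1).
Back-substituting, 1189·(37) + 234·(-188) = 1.
Scale by 5564818: one solution is (205898266, -1046185784). Reduce x mod 234: (28, 23639).
General: x = 28 + 234t, y = 23639 - 1189t.
x ≥ 0 ⇒ t ≥ 0; y ≥ 0 ⇒ t ≤ 19. So t ∈ [0, 19]: 20 solutions.

20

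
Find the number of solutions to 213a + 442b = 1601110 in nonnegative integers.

gcd(442, 213) = 1  (442 = 2·213 + 16, 213 = 13·16 + 5, 16 = 3·5 + 1, 5 = 5·1).
Back-substituting, 213·(-83) + 442·(40) = 1.
Scale by 1601110: one solution is (-132892130, 64044400). Reduce a mod 442: (32, 3607).
General: a = 32 + 442t, b = 3607 - 213t.
a ≥ 0 ⇒ t ≥ 0; b ≥ 0 ⇒ t ≤ 16. So t ∈ [0, 16]: 17 solutions.

17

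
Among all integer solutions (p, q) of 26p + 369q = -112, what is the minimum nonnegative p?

166

gcd(369, 26):
  369 = 14×26 + 5
  26 = 5×5 + 1
  5 = 5×1
so gcd(369, 26) = 1.
1 divides -112, so solutions exist.
Back-substitute for Bézout coefficients:
  1 = 26 - 5×5
  ... = 26×(71) + 369×(-5)
Scale by -112/1 = -112: (p₀, q₀) = (-7952, 560).
General solution: p = -7952 + 369t, q = 560 - 26t for integer t.
p ≥ 0: smallest is -7952 mod 369 = 166 (at t = 22), with q = -12.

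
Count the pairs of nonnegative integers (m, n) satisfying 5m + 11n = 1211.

22

gcd(11, 5) = 1  (11 = 2*5 + 1, 5 = 5*1).
Back-substituting, 5*(-2) + 11*(1) = 1.
Scale by 1211: one solution is (-2422, 1211). Reduce m mod 11: (9, 106).
General: m = 9 + 11t, n = 106 - 5t.
m ≥ 0 ⇒ t ≥ 0; n ≥ 0 ⇒ t ≤ 21. So t ∈ [0, 21]: 22 solutions.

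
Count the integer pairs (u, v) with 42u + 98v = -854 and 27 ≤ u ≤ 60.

gcd(98, 42):
  98 = 2·42 + 14
  42 = 3·14
so gcd(98, 42) = 14.
Back-substitute for Bézout coefficients:
  14 = 98 - 2·42
  ... = 42·(-2) + 98·(1)
Scale by -61: particular solution (122, -61); reduce u mod 7: (3, -10).
General solution: u = 3 + 7t, v = -10 - 3t for integer t.
27 ≤ 3 + 7t ≤ 60 gives t ∈ [4, 8], which is 5 values.

5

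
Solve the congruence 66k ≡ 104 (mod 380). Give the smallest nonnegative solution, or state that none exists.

134

gcd(380, 66):
  380 = 5×66 + 50
  66 = 1×50 + 16
  50 = 3×16 + 2
  16 = 8×2
so gcd(380, 66) = 2.
2 divides 104, so solutions exist.
Back-substitute for Bézout coefficients:
  2 = 50 - 3×16
  ... = 66×(-23) + 380×(4)
So 66×(-23) ≡ 2 (mod 380); multiply by 52: k ≡ -1196 (mod 190).
Smallest nonnegative: k = -1196 mod 190 = 134.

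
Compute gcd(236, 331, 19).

1

gcd(331, 236) = 1  (331 = 1·236 + 95, 236 = 2·95 + 46, 95 = 2·46 + 3, 46 = 15·3 + 1, 3 = 3·1).
gcd(1, 19) = 1.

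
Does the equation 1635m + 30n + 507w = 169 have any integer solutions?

gcd(1635, 30):
  1635 = 54*30 + 15
  30 = 2*15
so gcd(1635, 30) = 15.
gcd(15, 507) = 3.
3 does not divide 169 (remainder 1), so no integer solutions.

no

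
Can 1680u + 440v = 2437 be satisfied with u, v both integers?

no

gcd(1680, 440) = 40  (1680 = 3*440 + 360, 440 = 1*360 + 80, 360 = 4*80 + 40, 80 = 2*40).
40 does not divide 2437 (remainder 37), so no integer solutions.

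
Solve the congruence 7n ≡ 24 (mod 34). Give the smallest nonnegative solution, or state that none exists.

18

gcd(34, 7) = 1.
1 divides 24, so solutions exist.
By Bézout, 7×(5) + 34×(-1) = 1.
So 7×(5) ≡ 1 (mod 34); multiply by 24: n ≡ 120 (mod 34).
Smallest nonnegative: n = 120 mod 34 = 18.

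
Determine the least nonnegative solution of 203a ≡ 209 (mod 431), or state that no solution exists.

35

gcd(431, 203) = 1  (431 = 2*203 + 25, 203 = 8*25 + 3, 25 = 8*3 + 1, 3 = 3*1).
1 divides 209, so solutions exist.
Back-substituting, 203*(-138) + 431*(65) = 1.
So 203*(-138) ≡ 1 (mod 431); multiply by 209: a ≡ -28842 (mod 431).
Smallest nonnegative: a = -28842 mod 431 = 35.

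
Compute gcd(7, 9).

gcd(9, 7) = 1  (9 = 1·7 + 2, 7 = 3·2 + 1, 2 = 2·1).

1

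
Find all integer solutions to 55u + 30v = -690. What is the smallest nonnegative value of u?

gcd(55, 30):
  55 = 1·30 + 25
  30 = 1·25 + 5
  25 = 5·5
so gcd(55, 30) = 5.
5 divides -690, so solutions exist.
Back-substitute for Bézout coefficients:
  5 = 30 - 1·25
  ... = 55·(-1) + 30·(2)
Scale by -690/5 = -138: (u₀, v₀) = (138, -276).
General solution: u = 138 + 6t, v = -276 - 11t for integer t.
u ≥ 0: smallest is 138 mod 6 = 0 (at t = -23), with v = -23.

0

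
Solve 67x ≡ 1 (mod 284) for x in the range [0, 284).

gcd(284, 67) = 1  (284 = 4*67 + 16, 67 = 4*16 + 3, 16 = 5*3 + 1, 3 = 3*1).
Back-substituting, 67*(-89) + 284*(21) = 1.
So 67*-89 ≡ 1 (mod 284), and -89 mod 284 = 195.

195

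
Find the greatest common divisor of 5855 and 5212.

gcd(5855, 5212):
  5855 = 1×5212 + 643
  5212 = 8×643 + 68
  643 = 9×68 + 31
  68 = 2×31 + 6
  31 = 5×6 + 1
  6 = 6×1
so gcd(5855, 5212) = 1.

1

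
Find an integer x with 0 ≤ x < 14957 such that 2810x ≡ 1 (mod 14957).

gcd(14957, 2810) = 1  (14957 = 5·2810 + 907, 2810 = 3·907 + 89, 907 = 10·89 + 17, 89 = 5·17 + 4, 17 = 4·4 + 1, 4 = 4·1).
Back-substituting, 2810·(-3529) + 14957·(663) = 1.
So 2810·-3529 ≡ 1 (mod 14957), and -3529 mod 14957 = 11428.

11428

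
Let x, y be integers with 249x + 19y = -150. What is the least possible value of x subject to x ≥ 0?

1

gcd(249, 19):
  249 = 13×19 + 2
  19 = 9×2 + 1
  2 = 2×1
so gcd(249, 19) = 1.
1 divides -150, so solutions exist.
Back-substitute for Bézout coefficients:
  1 = 19 - 9×2
  ... = 249×(-9) + 19×(118)
Scale by -150/1 = -150: (x₀, y₀) = (1350, -17700).
General solution: x = 1350 + 19t, y = -17700 - 249t for integer t.
x ≥ 0: smallest is 1350 mod 19 = 1 (at t = -71), with y = -21.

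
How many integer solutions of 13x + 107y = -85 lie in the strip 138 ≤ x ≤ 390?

2

gcd(107, 13) = 1.
By Bézout, 13*(33) + 107*(-4) = 1.
Particular solution: (84, -11).
General solution: x = 84 + 107t, y = -11 - 13t for integer t.
138 ≤ 84 + 107t ≤ 390 gives t ∈ [1, 2], which is 2 values.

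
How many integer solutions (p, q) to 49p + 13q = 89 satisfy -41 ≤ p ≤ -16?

gcd(49, 13):
  49 = 3·13 + 10
  13 = 1·10 + 3
  10 = 3·3 + 1
  3 = 3·1
so gcd(49, 13) = 1.
Back-substitute for Bézout coefficients:
  1 = 10 - 3·3
  ... = 49·(4) + 13·(-15)
Scale by 89: particular solution (356, -1335); reduce p mod 13: (5, -12).
General solution: p = 5 + 13t, q = -12 - 49t for integer t.
-41 ≤ 5 + 13t ≤ -16 gives t ∈ [-3, -2], which is 2 values.

2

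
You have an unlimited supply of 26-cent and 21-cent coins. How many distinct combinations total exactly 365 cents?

Need nonnegative integers with 26j + 21k = 365.
gcd(26, 21) = 1, and 26·(-4) + 21·(5) = 1.
So (j₀, k₀) = (-1460, 1825); general j = -1460 + 21t, k = 1825 - 26t.
j ≥ 0 ⇒ t ≥ 70; k ≥ 0 ⇒ t ≤ 70. That's 1 value of t.

1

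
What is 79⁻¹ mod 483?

gcd(483, 79) = 1  (483 = 6*79 + 9, 79 = 8*9 + 7, 9 = 1*7 + 2, 7 = 3*2 + 1, 2 = 2*1).
Back-substituting, 79*(214) + 483*(-35) = 1.
So 79*214 ≡ 1 (mod 483), and 214 mod 483 = 214.

214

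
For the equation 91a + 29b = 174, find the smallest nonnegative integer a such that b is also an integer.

0

gcd(91, 29):
  91 = 3×29 + 4
  29 = 7×4 + 1
  4 = 4×1
so gcd(91, 29) = 1.
1 divides 174, so solutions exist.
Back-substitute for Bézout coefficients:
  1 = 29 - 7×4
  ... = 91×(-7) + 29×(22)
Scale by 174/1 = 174: (a₀, b₀) = (-1218, 3828).
General solution: a = -1218 + 29t, b = 3828 - 91t for integer t.
a ≥ 0: smallest is -1218 mod 29 = 0 (at t = 42), with b = 6.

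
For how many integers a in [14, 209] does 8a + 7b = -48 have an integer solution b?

28

gcd(8, 7) = 1  (8 = 1*7 + 1, 7 = 7*1).
Back-substituting, 8*(1) + 7*(-1) = 1.
Scale by -48: particular solution (-48, 48); reduce a mod 7: (1, -8).
General solution: a = 1 + 7t, b = -8 - 8t for integer t.
14 ≤ 1 + 7t ≤ 209 gives t ∈ [2, 29], which is 28 values.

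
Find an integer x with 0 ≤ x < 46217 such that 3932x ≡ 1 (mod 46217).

39717

gcd(46217, 3932):
  46217 = 11*3932 + 2965
  3932 = 1*2965 + 967
  2965 = 3*967 + 64
  967 = 15*64 + 7
  64 = 9*7 + 1
  7 = 7*1
so gcd(46217, 3932) = 1.
Back-substitute for Bézout coefficients:
  1 = 64 - 9*7
  ... = 3932*(-6500) + 46217*(553)
So 3932*-6500 ≡ 1 (mod 46217), and -6500 mod 46217 = 39717.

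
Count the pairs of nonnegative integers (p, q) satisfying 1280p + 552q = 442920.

5

gcd(1280, 552):
  1280 = 2×552 + 176
  552 = 3×176 + 24
  176 = 7×24 + 8
  24 = 3×8
so gcd(1280, 552) = 8.
Back-substitute for Bézout coefficients:
  8 = 176 - 7×24
  ... = 1280×(22) + 552×(-51)
Scale by 55365: one solution is (1218030, -2823615). Reduce p mod 69: (42, 705).
General: p = 42 + 69t, q = 705 - 160t.
p ≥ 0 ⇒ t ≥ 0; q ≥ 0 ⇒ t ≤ 4. So t ∈ [0, 4]: 5 solutions.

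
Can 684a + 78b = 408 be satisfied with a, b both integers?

yes

gcd(684, 78):
  684 = 8×78 + 60
  78 = 1×60 + 18
  60 = 3×18 + 6
  18 = 3×6
so gcd(684, 78) = 6.
6 divides 408, so integer solutions exist.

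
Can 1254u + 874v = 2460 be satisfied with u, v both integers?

no

gcd(1254, 874) = 38  (1254 = 1*874 + 380, 874 = 2*380 + 114, 380 = 3*114 + 38, 114 = 3*38).
38 does not divide 2460 (remainder 28), so no integer solutions.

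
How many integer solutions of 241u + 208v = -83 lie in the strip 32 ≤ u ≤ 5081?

gcd(241, 208) = 1  (241 = 1·208 + 33, 208 = 6·33 + 10, 33 = 3·10 + 3, 10 = 3·3 + 1, 3 = 3·1).
Back-substituting, 241·(-63) + 208·(73) = 1.
Scale by -83: particular solution (5229, -6059); reduce u mod 208: (29, -34).
General solution: u = 29 + 208t, v = -34 - 241t for integer t.
32 ≤ 29 + 208t ≤ 5081 gives t ∈ [1, 24], which is 24 values.

24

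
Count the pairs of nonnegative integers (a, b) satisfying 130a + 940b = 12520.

1

gcd(940, 130) = 10.
By Bézout, 130×(29) + 940×(-4) = 10.
One solution: (24, 10).
General: a = 24 + 94t, b = 10 - 13t.
a ≥ 0 ⇒ t ≥ 0; b ≥ 0 ⇒ t ≤ 0. So t ∈ [0, 0]: 1 solution.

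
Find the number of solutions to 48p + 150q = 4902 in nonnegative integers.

gcd(150, 48):
  150 = 3*48 + 6
  48 = 8*6
so gcd(150, 48) = 6.
Back-substitute for Bézout coefficients:
  6 = 150 - 3*48
  ... = 48*(-3) + 150*(1)
Scale by 817: one solution is (-2451, 817). Reduce p mod 25: (24, 25).
General: p = 24 + 25t, q = 25 - 8t.
p ≥ 0 ⇒ t ≥ 0; q ≥ 0 ⇒ t ≤ 3. So t ∈ [0, 3]: 4 solutions.

4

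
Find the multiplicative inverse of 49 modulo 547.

67

gcd(547, 49):
  547 = 11×49 + 8
  49 = 6×8 + 1
  8 = 8×1
so gcd(547, 49) = 1.
Back-substitute for Bézout coefficients:
  1 = 49 - 6×8
  ... = 49×(67) + 547×(-6)
So 49×67 ≡ 1 (mod 547), and 67 mod 547 = 67.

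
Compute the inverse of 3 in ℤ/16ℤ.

11

gcd(16, 3) = 1  (16 = 5·3 + 1, 3 = 3·1).
Back-substituting, 3·(-5) + 16·(1) = 1.
So 3·-5 ≡ 1 (mod 16), and -5 mod 16 = 11.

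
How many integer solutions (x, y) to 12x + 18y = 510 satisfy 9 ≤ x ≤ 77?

gcd(18, 12):
  18 = 1*12 + 6
  12 = 2*6
so gcd(18, 12) = 6.
Back-substitute for Bézout coefficients:
  6 = 18 - 1*12
  ... = 12*(-1) + 18*(1)
Scale by 85: particular solution (-85, 85); reduce x mod 3: (2, 27).
General solution: x = 2 + 3t, y = 27 - 2t for integer t.
9 ≤ 2 + 3t ≤ 77 gives t ∈ [3, 25], which is 23 values.

23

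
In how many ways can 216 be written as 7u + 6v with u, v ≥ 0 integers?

6

gcd(7, 6) = 1  (7 = 1·6 + 1, 6 = 6·1).
Back-substituting, 7·(1) + 6·(-1) = 1.
Scale by 216: one solution is (216, -216). Reduce u mod 6: (0, 36).
General: u = 0 + 6t, v = 36 - 7t.
u ≥ 0 ⇒ t ≥ 0; v ≥ 0 ⇒ t ≤ 5. So t ∈ [0, 5]: 6 solutions.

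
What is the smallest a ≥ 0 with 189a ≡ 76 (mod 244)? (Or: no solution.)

216

gcd(244, 189) = 1  (244 = 1×189 + 55, 189 = 3×55 + 24, 55 = 2×24 + 7, 24 = 3×7 + 3, 7 = 2×3 + 1, 3 = 3×1).
1 divides 76, so solutions exist.
Back-substituting, 189×(-71) + 244×(55) = 1.
So 189×(-71) ≡ 1 (mod 244); multiply by 76: a ≡ -5396 (mod 244).
Smallest nonnegative: a = -5396 mod 244 = 216.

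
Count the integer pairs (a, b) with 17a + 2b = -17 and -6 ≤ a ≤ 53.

gcd(17, 2) = 1  (17 = 8*2 + 1, 2 = 2*1).
Back-substituting, 17*(1) + 2*(-8) = 1.
Scale by -17: particular solution (-17, 136); reduce a mod 2: (1, -17).
General solution: a = 1 + 2t, b = -17 - 17t for integer t.
-6 ≤ 1 + 2t ≤ 53 gives t ∈ [-3, 26], which is 30 values.

30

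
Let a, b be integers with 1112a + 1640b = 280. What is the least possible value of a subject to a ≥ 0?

15

gcd(1640, 1112):
  1640 = 1*1112 + 528
  1112 = 2*528 + 56
  528 = 9*56 + 24
  56 = 2*24 + 8
  24 = 3*8
so gcd(1640, 1112) = 8.
8 divides 280, so solutions exist.
Back-substitute for Bézout coefficients:
  8 = 56 - 2*24
  ... = 1112*(59) + 1640*(-40)
Scale by 280/8 = 35: (a₀, b₀) = (2065, -1400).
General solution: a = 2065 + 205t, b = -1400 - 139t for integer t.
a ≥ 0: smallest is 2065 mod 205 = 15 (at t = -10), with b = -10.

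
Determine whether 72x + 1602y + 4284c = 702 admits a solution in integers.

yes

gcd(1602, 72):
  1602 = 22×72 + 18
  72 = 4×18
so gcd(1602, 72) = 18.
gcd(18, 4284) = 18.
18 divides 702, so integer solutions exist.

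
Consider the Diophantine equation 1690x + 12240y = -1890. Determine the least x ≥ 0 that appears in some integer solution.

gcd(12240, 1690):
  12240 = 7·1690 + 410
  1690 = 4·410 + 50
  410 = 8·50 + 10
  50 = 5·10
so gcd(12240, 1690) = 10.
10 divides -1890, so solutions exist.
Back-substitute for Bézout coefficients:
  10 = 410 - 8·50
  ... = 1690·(-239) + 12240·(33)
Scale by -1890/10 = -189: (x₀, y₀) = (45171, -6237).
General solution: x = 45171 + 1224t, y = -6237 - 169t for integer t.
x ≥ 0: smallest is 45171 mod 1224 = 1107 (at t = -36), with y = -153.

1107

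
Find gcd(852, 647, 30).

1

gcd(852, 647) = 1.
gcd(1, 30) = 1.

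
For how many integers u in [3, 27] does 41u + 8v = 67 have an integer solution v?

gcd(41, 8):
  41 = 5·8 + 1
  8 = 8·1
so gcd(41, 8) = 1.
Back-substitute for Bézout coefficients:
  1 = 41 - 5·8
  ... = 41·(1) + 8·(-5)
Scale by 67: particular solution (67, -335); reduce u mod 8: (3, -7).
General solution: u = 3 + 8t, v = -7 - 41t for integer t.
3 ≤ 3 + 8t ≤ 27 gives t ∈ [0, 3], which is 4 values.

4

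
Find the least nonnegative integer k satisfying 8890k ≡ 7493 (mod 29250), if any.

gcd(29250, 8890) = 10.
10 does not divide 7493, so the congruence has no solution.

no solution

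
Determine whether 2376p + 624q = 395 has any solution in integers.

gcd(2376, 624) = 24.
24 does not divide 395 (remainder 11), so no integer solutions.

no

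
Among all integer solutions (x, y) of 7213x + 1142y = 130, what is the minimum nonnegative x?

516

gcd(7213, 1142) = 1  (7213 = 6·1142 + 361, 1142 = 3·361 + 59, 361 = 6·59 + 7, 59 = 8·7 + 3, 7 = 2·3 + 1, 3 = 3·1).
1 divides 130, so solutions exist.
Back-substituting, 7213·(329) + 1142·(-2078) = 1.
Scale by 130/1 = 130: (x₀, y₀) = (42770, -270140).
General solution: x = 42770 + 1142t, y = -270140 - 7213t for integer t.
x ≥ 0: smallest is 42770 mod 1142 = 516 (at t = -37), with y = -3259.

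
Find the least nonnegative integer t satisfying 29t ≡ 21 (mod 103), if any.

54

gcd(103, 29) = 1  (103 = 3·29 + 16, 29 = 1·16 + 13, 16 = 1·13 + 3, 13 = 4·3 + 1, 3 = 3·1).
1 divides 21, so solutions exist.
Back-substituting, 29·(32) + 103·(-9) = 1.
So 29·(32) ≡ 1 (mod 103); multiply by 21: t ≡ 672 (mod 103).
Smallest nonnegative: t = 672 mod 103 = 54.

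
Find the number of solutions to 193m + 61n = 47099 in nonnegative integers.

gcd(193, 61):
  193 = 3×61 + 10
  61 = 6×10 + 1
  10 = 10×1
so gcd(193, 61) = 1.
Back-substitute for Bézout coefficients:
  1 = 61 - 6×10
  ... = 193×(-6) + 61×(19)
Scale by 47099: one solution is (-282594, 894881). Reduce m mod 61: (19, 712).
General: m = 19 + 61t, n = 712 - 193t.
m ≥ 0 ⇒ t ≥ 0; n ≥ 0 ⇒ t ≤ 3. So t ∈ [0, 3]: 4 solutions.

4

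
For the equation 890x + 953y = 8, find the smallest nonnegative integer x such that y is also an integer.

gcd(953, 890) = 1  (953 = 1*890 + 63, 890 = 14*63 + 8, 63 = 7*8 + 7, 8 = 1*7 + 1, 7 = 7*1).
1 divides 8, so solutions exist.
Back-substituting, 890*(121) + 953*(-113) = 1.
Scale by 8/1 = 8: (x₀, y₀) = (968, -904).
General solution: x = 968 + 953t, y = -904 - 890t for integer t.
x ≥ 0: smallest is 968 mod 953 = 15 (at t = -1), with y = -14.

15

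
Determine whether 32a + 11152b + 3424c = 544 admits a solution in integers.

yes

gcd(11152, 32) = 16  (11152 = 348×32 + 16, 32 = 2×16).
gcd(16, 3424) = 16.
16 divides 544, so integer solutions exist.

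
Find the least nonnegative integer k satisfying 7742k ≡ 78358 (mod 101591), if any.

gcd(101591, 7742) = 7.
7 divides 78358, so solutions exist.
By Bézout, 7742·(2795) + 101591·(-213) = 7.
So 7742·(2795) ≡ 7 (mod 101591); multiply by 11194: k ≡ 31287230 (mod 14513).
Smallest nonnegative: k = 31287230 mod 14513 = 11715.

11715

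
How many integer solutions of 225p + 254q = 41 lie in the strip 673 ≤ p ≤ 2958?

9

gcd(254, 225) = 1  (254 = 1*225 + 29, 225 = 7*29 + 22, 29 = 1*22 + 7, 22 = 3*7 + 1, 7 = 7*1).
Back-substituting, 225*(35) + 254*(-31) = 1.
Scale by 41: particular solution (1435, -1271); reduce p mod 254: (165, -146).
General solution: p = 165 + 254t, q = -146 - 225t for integer t.
673 ≤ 165 + 254t ≤ 2958 gives t ∈ [2, 10], which is 9 values.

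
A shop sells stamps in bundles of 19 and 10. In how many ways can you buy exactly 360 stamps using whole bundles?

2

Need nonnegative integers with 19j + 10k = 360.
gcd(19, 10) = 1, and 19·(-1) + 10·(2) = 1.
So (j₀, k₀) = (-360, 720); general j = -360 + 10t, k = 720 - 19t.
j ≥ 0 ⇒ t ≥ 36; k ≥ 0 ⇒ t ≤ 37. That's 2 values of t.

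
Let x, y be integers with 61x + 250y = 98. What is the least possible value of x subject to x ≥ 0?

gcd(250, 61) = 1.
1 divides 98, so solutions exist.
By Bézout, 61·(41) + 250·(-10) = 1.
Scale by 98/1 = 98: (x₀, y₀) = (4018, -980).
General solution: x = 4018 + 250t, y = -980 - 61t for integer t.
x ≥ 0: smallest is 4018 mod 250 = 18 (at t = -16), with y = -4.

18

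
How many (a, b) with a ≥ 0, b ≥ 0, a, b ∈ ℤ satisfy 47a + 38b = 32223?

18

gcd(47, 38) = 1  (47 = 1×38 + 9, 38 = 4×9 + 2, 9 = 4×2 + 1, 2 = 2×1).
Back-substituting, 47×(17) + 38×(-21) = 1.
Scale by 32223: one solution is (547791, -676683). Reduce a mod 38: (21, 822).
General: a = 21 + 38t, b = 822 - 47t.
a ≥ 0 ⇒ t ≥ 0; b ≥ 0 ⇒ t ≤ 17. So t ∈ [0, 17]: 18 solutions.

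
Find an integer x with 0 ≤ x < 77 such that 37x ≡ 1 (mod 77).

gcd(77, 37) = 1.
By Bézout, 37·(25) + 77·(-12) = 1.
So 37·25 ≡ 1 (mod 77), and 25 mod 77 = 25.

25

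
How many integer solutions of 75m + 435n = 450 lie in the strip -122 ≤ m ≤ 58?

gcd(435, 75) = 15.
By Bézout, 75×(6) + 435×(-1) = 15.
Particular solution: (6, 0).
General solution: m = 6 + 29t, n = 0 - 5t for integer t.
-122 ≤ 6 + 29t ≤ 58 gives t ∈ [-4, 1], which is 6 values.

6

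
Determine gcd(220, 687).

gcd(687, 220) = 1  (687 = 3×220 + 27, 220 = 8×27 + 4, 27 = 6×4 + 3, 4 = 1×3 + 1, 3 = 3×1).

1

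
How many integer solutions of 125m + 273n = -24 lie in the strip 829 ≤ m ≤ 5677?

18

gcd(273, 125) = 1.
By Bézout, 125×(83) + 273×(-38) = 1.
Particular solution: (192, -88).
General solution: m = 192 + 273t, n = -88 - 125t for integer t.
829 ≤ 192 + 273t ≤ 5677 gives t ∈ [3, 20], which is 18 values.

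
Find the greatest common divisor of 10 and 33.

gcd(33, 10) = 1  (33 = 3·10 + 3, 10 = 3·3 + 1, 3 = 3·1).

1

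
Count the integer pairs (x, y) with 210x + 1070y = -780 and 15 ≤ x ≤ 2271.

21

gcd(1070, 210) = 10.
By Bézout, 210·(51) + 1070·(-10) = 10.
Particular solution: (88, -18).
General solution: x = 88 + 107t, y = -18 - 21t for integer t.
15 ≤ 88 + 107t ≤ 2271 gives t ∈ [0, 20], which is 21 values.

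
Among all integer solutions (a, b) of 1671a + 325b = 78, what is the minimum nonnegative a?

gcd(1671, 325):
  1671 = 5*325 + 46
  325 = 7*46 + 3
  46 = 15*3 + 1
  3 = 3*1
so gcd(1671, 325) = 1.
1 divides 78, so solutions exist.
Back-substitute for Bézout coefficients:
  1 = 46 - 15*3
  ... = 1671*(106) + 325*(-545)
Scale by 78/1 = 78: (a₀, b₀) = (8268, -42510).
General solution: a = 8268 + 325t, b = -42510 - 1671t for integer t.
a ≥ 0: smallest is 8268 mod 325 = 143 (at t = -25), with b = -735.

143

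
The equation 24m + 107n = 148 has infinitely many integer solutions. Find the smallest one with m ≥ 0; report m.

24

gcd(107, 24):
  107 = 4×24 + 11
  24 = 2×11 + 2
  11 = 5×2 + 1
  2 = 2×1
so gcd(107, 24) = 1.
1 divides 148, so solutions exist.
Back-substitute for Bézout coefficients:
  1 = 11 - 5×2
  ... = 24×(-49) + 107×(11)
Scale by 148/1 = 148: (m₀, n₀) = (-7252, 1628).
General solution: m = -7252 + 107t, n = 1628 - 24t for integer t.
m ≥ 0: smallest is -7252 mod 107 = 24 (at t = 68), with n = -4.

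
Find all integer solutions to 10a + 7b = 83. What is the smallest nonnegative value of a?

2

gcd(10, 7):
  10 = 1×7 + 3
  7 = 2×3 + 1
  3 = 3×1
so gcd(10, 7) = 1.
1 divides 83, so solutions exist.
Back-substitute for Bézout coefficients:
  1 = 7 - 2×3
  ... = 10×(-2) + 7×(3)
Scale by 83/1 = 83: (a₀, b₀) = (-166, 249).
General solution: a = -166 + 7t, b = 249 - 10t for integer t.
a ≥ 0: smallest is -166 mod 7 = 2 (at t = 24), with b = 9.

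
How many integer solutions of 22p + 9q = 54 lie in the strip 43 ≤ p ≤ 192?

17

gcd(22, 9):
  22 = 2·9 + 4
  9 = 2·4 + 1
  4 = 4·1
so gcd(22, 9) = 1.
Back-substitute for Bézout coefficients:
  1 = 9 - 2·4
  ... = 22·(-2) + 9·(5)
Scale by 54: particular solution (-108, 270); reduce p mod 9: (0, 6).
General solution: p = 0 + 9t, q = 6 - 22t for integer t.
43 ≤ 0 + 9t ≤ 192 gives t ∈ [5, 21], which is 17 values.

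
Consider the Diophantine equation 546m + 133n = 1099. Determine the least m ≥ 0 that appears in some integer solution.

12

gcd(546, 133):
  546 = 4·133 + 14
  133 = 9·14 + 7
  14 = 2·7
so gcd(546, 133) = 7.
7 divides 1099, so solutions exist.
Back-substitute for Bézout coefficients:
  7 = 133 - 9·14
  ... = 546·(-9) + 133·(37)
Scale by 1099/7 = 157: (m₀, n₀) = (-1413, 5809).
General solution: m = -1413 + 19t, n = 5809 - 78t for integer t.
m ≥ 0: smallest is -1413 mod 19 = 12 (at t = 75), with n = -41.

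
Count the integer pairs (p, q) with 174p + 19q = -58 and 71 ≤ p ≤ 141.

4

gcd(174, 19):
  174 = 9*19 + 3
  19 = 6*3 + 1
  3 = 3*1
so gcd(174, 19) = 1.
Back-substitute for Bézout coefficients:
  1 = 19 - 6*3
  ... = 174*(-6) + 19*(55)
Scale by -58: particular solution (348, -3190); reduce p mod 19: (6, -58).
General solution: p = 6 + 19t, q = -58 - 174t for integer t.
71 ≤ 6 + 19t ≤ 141 gives t ∈ [4, 7], which is 4 values.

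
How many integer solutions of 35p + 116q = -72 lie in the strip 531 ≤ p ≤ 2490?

gcd(116, 35) = 1  (116 = 3*35 + 11, 35 = 3*11 + 2, 11 = 5*2 + 1, 2 = 2*1).
Back-substituting, 35*(-53) + 116*(16) = 1.
Scale by -72: particular solution (3816, -1152); reduce p mod 116: (104, -32).
General solution: p = 104 + 116t, q = -32 - 35t for integer t.
531 ≤ 104 + 116t ≤ 2490 gives t ∈ [4, 20], which is 17 values.

17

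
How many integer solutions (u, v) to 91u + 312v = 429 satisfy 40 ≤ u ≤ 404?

gcd(312, 91) = 13.
By Bézout, 91×(7) + 312×(-2) = 13.
Particular solution: (15, -3).
General solution: u = 15 + 24t, v = -3 - 7t for integer t.
40 ≤ 15 + 24t ≤ 404 gives t ∈ [2, 16], which is 15 values.

15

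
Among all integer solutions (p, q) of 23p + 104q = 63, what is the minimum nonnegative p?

gcd(104, 23):
  104 = 4×23 + 12
  23 = 1×12 + 11
  12 = 1×11 + 1
  11 = 11×1
so gcd(104, 23) = 1.
1 divides 63, so solutions exist.
Back-substitute for Bézout coefficients:
  1 = 12 - 1×11
  ... = 23×(-9) + 104×(2)
Scale by 63/1 = 63: (p₀, q₀) = (-567, 126).
General solution: p = -567 + 104t, q = 126 - 23t for integer t.
p ≥ 0: smallest is -567 mod 104 = 57 (at t = 6), with q = -12.

57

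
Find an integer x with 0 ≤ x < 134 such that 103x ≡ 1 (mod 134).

121

gcd(134, 103) = 1  (134 = 1×103 + 31, 103 = 3×31 + 10, 31 = 3×10 + 1, 10 = 10×1).
Back-substituting, 103×(-13) + 134×(10) = 1.
So 103×-13 ≡ 1 (mod 134), and -13 mod 134 = 121.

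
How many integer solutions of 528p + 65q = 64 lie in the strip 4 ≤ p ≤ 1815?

28

gcd(528, 65):
  528 = 8×65 + 8
  65 = 8×8 + 1
  8 = 8×1
so gcd(528, 65) = 1.
Back-substitute for Bézout coefficients:
  1 = 65 - 8×8
  ... = 528×(-8) + 65×(65)
Scale by 64: particular solution (-512, 4160); reduce p mod 65: (8, -64).
General solution: p = 8 + 65t, q = -64 - 528t for integer t.
4 ≤ 8 + 65t ≤ 1815 gives t ∈ [0, 27], which is 28 values.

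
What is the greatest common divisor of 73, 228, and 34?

1

gcd(228, 73) = 1.
gcd(1, 34) = 1.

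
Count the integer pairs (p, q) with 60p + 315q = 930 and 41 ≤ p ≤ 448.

20

gcd(315, 60) = 15  (315 = 5·60 + 15, 60 = 4·15).
Back-substituting, 60·(-5) + 315·(1) = 15.
Scale by 62: particular solution (-310, 62); reduce p mod 21: (5, 2).
General solution: p = 5 + 21t, q = 2 - 4t for integer t.
41 ≤ 5 + 21t ≤ 448 gives t ∈ [2, 21], which is 20 values.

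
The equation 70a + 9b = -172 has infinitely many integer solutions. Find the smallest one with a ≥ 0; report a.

gcd(70, 9) = 1.
1 divides -172, so solutions exist.
By Bézout, 70×(4) + 9×(-31) = 1.
Scale by -172/1 = -172: (a₀, b₀) = (-688, 5332).
General solution: a = -688 + 9t, b = 5332 - 70t for integer t.
a ≥ 0: smallest is -688 mod 9 = 5 (at t = 77), with b = -58.

5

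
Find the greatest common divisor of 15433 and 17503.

gcd(17503, 15433) = 23  (17503 = 1*15433 + 2070, 15433 = 7*2070 + 943, 2070 = 2*943 + 184, 943 = 5*184 + 23, 184 = 8*23).

23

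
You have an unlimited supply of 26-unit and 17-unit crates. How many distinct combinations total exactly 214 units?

Need nonnegative integers with 26j + 17k = 214.
gcd(26, 17) = 1, and 26·(2) + 17·(-3) = 1.
So (j₀, k₀) = (428, -642); general j = 428 + 17t, k = -642 - 26t.
j ≥ 0 ⇒ t ≥ -25; k ≥ 0 ⇒ t ≤ -25. That's 1 value of t.

1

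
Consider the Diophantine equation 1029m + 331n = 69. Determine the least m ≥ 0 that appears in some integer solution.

gcd(1029, 331):
  1029 = 3×331 + 36
  331 = 9×36 + 7
  36 = 5×7 + 1
  7 = 7×1
so gcd(1029, 331) = 1.
1 divides 69, so solutions exist.
Back-substitute for Bézout coefficients:
  1 = 36 - 5×7
  ... = 1029×(46) + 331×(-143)
Scale by 69/1 = 69: (m₀, n₀) = (3174, -9867).
General solution: m = 3174 + 331t, n = -9867 - 1029t for integer t.
m ≥ 0: smallest is 3174 mod 331 = 195 (at t = -9), with n = -606.

195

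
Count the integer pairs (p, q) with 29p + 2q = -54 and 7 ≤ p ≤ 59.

26

gcd(29, 2) = 1  (29 = 14·2 + 1, 2 = 2·1).
Back-substituting, 29·(1) + 2·(-14) = 1.
Scale by -54: particular solution (-54, 756); reduce p mod 2: (0, -27).
General solution: p = 0 + 2t, q = -27 - 29t for integer t.
7 ≤ 0 + 2t ≤ 59 gives t ∈ [4, 29], which is 26 values.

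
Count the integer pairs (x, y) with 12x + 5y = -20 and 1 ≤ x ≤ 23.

gcd(12, 5) = 1.
By Bézout, 12*(-2) + 5*(5) = 1.
Particular solution: (0, -4).
General solution: x = 0 + 5t, y = -4 - 12t for integer t.
1 ≤ 0 + 5t ≤ 23 gives t ∈ [1, 4], which is 4 values.

4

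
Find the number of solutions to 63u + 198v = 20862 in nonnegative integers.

gcd(198, 63) = 9  (198 = 3×63 + 9, 63 = 7×9).
Back-substituting, 63×(-3) + 198×(1) = 9.
Scale by 2318: one solution is (-6954, 2318). Reduce u mod 22: (20, 99).
General: u = 20 + 22t, v = 99 - 7t.
u ≥ 0 ⇒ t ≥ 0; v ≥ 0 ⇒ t ≤ 14. So t ∈ [0, 14]: 15 solutions.

15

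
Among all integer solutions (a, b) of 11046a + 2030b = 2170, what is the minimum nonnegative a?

50

gcd(11046, 2030):
  11046 = 5·2030 + 896
  2030 = 2·896 + 238
  896 = 3·238 + 182
  238 = 1·182 + 56
  182 = 3·56 + 14
  56 = 4·14
so gcd(11046, 2030) = 14.
14 divides 2170, so solutions exist.
Back-substitute for Bézout coefficients:
  14 = 182 - 3·56
  ... = 11046·(34) + 2030·(-185)
Scale by 2170/14 = 155: (a₀, b₀) = (5270, -28675).
General solution: a = 5270 + 145t, b = -28675 - 789t for integer t.
a ≥ 0: smallest is 5270 mod 145 = 50 (at t = -36), with b = -271.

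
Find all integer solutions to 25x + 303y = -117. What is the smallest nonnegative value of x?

165

gcd(303, 25):
  303 = 12*25 + 3
  25 = 8*3 + 1
  3 = 3*1
so gcd(303, 25) = 1.
1 divides -117, so solutions exist.
Back-substitute for Bézout coefficients:
  1 = 25 - 8*3
  ... = 25*(97) + 303*(-8)
Scale by -117/1 = -117: (x₀, y₀) = (-11349, 936).
General solution: x = -11349 + 303t, y = 936 - 25t for integer t.
x ≥ 0: smallest is -11349 mod 303 = 165 (at t = 38), with y = -14.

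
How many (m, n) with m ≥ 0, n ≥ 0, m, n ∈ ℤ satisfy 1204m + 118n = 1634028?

23

gcd(1204, 118) = 2  (1204 = 10×118 + 24, 118 = 4×24 + 22, 24 = 1×22 + 2, 22 = 11×2).
Back-substituting, 1204×(5) + 118×(-51) = 2.
Scale by 817014: one solution is (4085070, -41667714). Reduce m mod 59: (28, 13562).
General: m = 28 + 59t, n = 13562 - 602t.
m ≥ 0 ⇒ t ≥ 0; n ≥ 0 ⇒ t ≤ 22. So t ∈ [0, 22]: 23 solutions.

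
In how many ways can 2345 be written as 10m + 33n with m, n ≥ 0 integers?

7

gcd(33, 10) = 1  (33 = 3*10 + 3, 10 = 3*3 + 1, 3 = 3*1).
Back-substituting, 10*(10) + 33*(-3) = 1.
Scale by 2345: one solution is (23450, -7035). Reduce m mod 33: (20, 65).
General: m = 20 + 33t, n = 65 - 10t.
m ≥ 0 ⇒ t ≥ 0; n ≥ 0 ⇒ t ≤ 6. So t ∈ [0, 6]: 7 solutions.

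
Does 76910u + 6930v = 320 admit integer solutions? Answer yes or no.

gcd(76910, 6930):
  76910 = 11*6930 + 680
  6930 = 10*680 + 130
  680 = 5*130 + 30
  130 = 4*30 + 10
  30 = 3*10
so gcd(76910, 6930) = 10.
10 divides 320, so integer solutions exist.

yes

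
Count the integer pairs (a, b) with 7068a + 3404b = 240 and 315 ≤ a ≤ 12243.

gcd(7068, 3404) = 4  (7068 = 2×3404 + 260, 3404 = 13×260 + 24, 260 = 10×24 + 20, 24 = 1×20 + 4, 20 = 5×4).
Back-substituting, 7068×(-144) + 3404×(299) = 4.
Scale by 60: particular solution (-8640, 17940); reduce a mod 851: (721, -1497).
General solution: a = 721 + 851t, b = -1497 - 1767t for integer t.
315 ≤ 721 + 851t ≤ 12243 gives t ∈ [0, 13], which is 14 values.

14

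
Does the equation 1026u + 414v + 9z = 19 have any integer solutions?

gcd(1026, 414) = 18.
gcd(18, 9) = 9.
9 does not divide 19 (remainder 1), so no integer solutions.

no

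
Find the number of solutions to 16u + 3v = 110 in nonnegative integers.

gcd(16, 3):
  16 = 5×3 + 1
  3 = 3×1
so gcd(16, 3) = 1.
Back-substitute for Bézout coefficients:
  1 = 16 - 5×3
  ... = 16×(1) + 3×(-5)
Scale by 110: one solution is (110, -550). Reduce u mod 3: (2, 26).
General: u = 2 + 3t, v = 26 - 16t.
u ≥ 0 ⇒ t ≥ 0; v ≥ 0 ⇒ t ≤ 1. So t ∈ [0, 1]: 2 solutions.

2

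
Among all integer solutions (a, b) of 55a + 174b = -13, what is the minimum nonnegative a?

gcd(174, 55):
  174 = 3×55 + 9
  55 = 6×9 + 1
  9 = 9×1
so gcd(174, 55) = 1.
1 divides -13, so solutions exist.
Back-substitute for Bézout coefficients:
  1 = 55 - 6×9
  ... = 55×(19) + 174×(-6)
Scale by -13/1 = -13: (a₀, b₀) = (-247, 78).
General solution: a = -247 + 174t, b = 78 - 55t for integer t.
a ≥ 0: smallest is -247 mod 174 = 101 (at t = 2), with b = -32.

101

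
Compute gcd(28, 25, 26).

1

gcd(28, 25) = 1.
gcd(1, 26) = 1.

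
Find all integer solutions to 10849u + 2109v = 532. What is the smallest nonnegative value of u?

gcd(10849, 2109) = 19  (10849 = 5*2109 + 304, 2109 = 6*304 + 285, 304 = 1*285 + 19, 285 = 15*19).
19 divides 532, so solutions exist.
Back-substituting, 10849*(7) + 2109*(-36) = 19.
Scale by 532/19 = 28: (u₀, v₀) = (196, -1008).
General solution: u = 196 + 111t, v = -1008 - 571t for integer t.
u ≥ 0: smallest is 196 mod 111 = 85 (at t = -1), with v = -437.

85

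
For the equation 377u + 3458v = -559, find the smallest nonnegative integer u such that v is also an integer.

gcd(3458, 377) = 13  (3458 = 9×377 + 65, 377 = 5×65 + 52, 65 = 1×52 + 13, 52 = 4×13).
13 divides -559, so solutions exist.
Back-substituting, 377×(-55) + 3458×(6) = 13.
Scale by -559/13 = -43: (u₀, v₀) = (2365, -258).
General solution: u = 2365 + 266t, v = -258 - 29t for integer t.
u ≥ 0: smallest is 2365 mod 266 = 237 (at t = -8), with v = -26.

237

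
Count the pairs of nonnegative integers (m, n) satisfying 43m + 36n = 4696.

3

gcd(43, 36) = 1  (43 = 1·36 + 7, 36 = 5·7 + 1, 7 = 7·1).
Back-substituting, 43·(-5) + 36·(6) = 1.
Scale by 4696: one solution is (-23480, 28176). Reduce m mod 36: (28, 97).
General: m = 28 + 36t, n = 97 - 43t.
m ≥ 0 ⇒ t ≥ 0; n ≥ 0 ⇒ t ≤ 2. So t ∈ [0, 2]: 3 solutions.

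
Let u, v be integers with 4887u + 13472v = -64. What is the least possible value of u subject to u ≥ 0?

gcd(13472, 4887) = 1  (13472 = 2·4887 + 3698, 4887 = 1·3698 + 1189, 3698 = 3·1189 + 131, 1189 = 9·131 + 10, 131 = 13·10 + 1, 10 = 10·1).
1 divides -64, so solutions exist.
Back-substituting, 4887·(-1337) + 13472·(485) = 1.
Scale by -64/1 = -64: (u₀, v₀) = (85568, -31040).
General solution: u = 85568 + 13472t, v = -31040 - 4887t for integer t.
u ≥ 0: smallest is 85568 mod 13472 = 4736 (at t = -6), with v = -1718.

4736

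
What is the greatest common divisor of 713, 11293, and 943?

gcd(11293, 713):
  11293 = 15·713 + 598
  713 = 1·598 + 115
  598 = 5·115 + 23
  115 = 5·23
so gcd(11293, 713) = 23.
gcd(23, 943) = 23.

23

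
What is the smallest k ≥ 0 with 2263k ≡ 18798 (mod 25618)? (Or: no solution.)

10174

gcd(25618, 2263) = 1  (25618 = 11*2263 + 725, 2263 = 3*725 + 88, 725 = 8*88 + 21, 88 = 4*21 + 4, 21 = 5*4 + 1, 4 = 4*1).
1 divides 18798, so solutions exist.
Back-substituting, 2263*(-6113) + 25618*(540) = 1.
So 2263*(-6113) ≡ 1 (mod 25618); multiply by 18798: k ≡ -114912174 (mod 25618).
Smallest nonnegative: k = -114912174 mod 25618 = 10174.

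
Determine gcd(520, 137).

gcd(520, 137) = 1  (520 = 3×137 + 109, 137 = 1×109 + 28, 109 = 3×28 + 25, 28 = 1×25 + 3, 25 = 8×3 + 1, 3 = 3×1).

1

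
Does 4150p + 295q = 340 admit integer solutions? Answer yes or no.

yes

gcd(4150, 295) = 5  (4150 = 14·295 + 20, 295 = 14·20 + 15, 20 = 1·15 + 5, 15 = 3·5).
5 divides 340, so integer solutions exist.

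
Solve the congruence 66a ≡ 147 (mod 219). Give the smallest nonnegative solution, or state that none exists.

gcd(219, 66) = 3  (219 = 3*66 + 21, 66 = 3*21 + 3, 21 = 7*3).
3 divides 147, so solutions exist.
Back-substituting, 66*(10) + 219*(-3) = 3.
So 66*(10) ≡ 3 (mod 219); multiply by 49: a ≡ 490 (mod 73).
Smallest nonnegative: a = 490 mod 73 = 52.

52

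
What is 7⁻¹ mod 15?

13

gcd(15, 7) = 1.
By Bézout, 7*(-2) + 15*(1) = 1.
So 7*-2 ≡ 1 (mod 15), and -2 mod 15 = 13.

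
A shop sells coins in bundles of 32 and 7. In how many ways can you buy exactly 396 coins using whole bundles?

Need nonnegative integers with 32j + 7k = 396.
gcd(32, 7) = 1, and 32·(2) + 7·(-9) = 1.
So (j₀, k₀) = (792, -3564); general j = 792 + 7t, k = -3564 - 32t.
j ≥ 0 ⇒ t ≥ -113; k ≥ 0 ⇒ t ≤ -112. That's 2 values of t.

2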